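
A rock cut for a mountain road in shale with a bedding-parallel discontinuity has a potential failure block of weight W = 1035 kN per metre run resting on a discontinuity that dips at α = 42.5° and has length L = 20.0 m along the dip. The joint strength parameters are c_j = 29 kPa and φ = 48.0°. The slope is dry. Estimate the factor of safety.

Resolving the block weight along and normal to the plane and applying the Mohr–Coulomb strength on the joint:
N' = W cosα = 1035·cos42.5° = 763.1 kN/m
Driving force T = W sinα = 1035·sin42.5° = 699.2 kN/m
Resisting force R = c_j·L + N'·tanφ = 29·20.0 + 763.1·tan48.0° = 580.0 + 847.5 = 1427.5 kN/m
FS = R / T = 1427.5 / 699.2 = 2.041

FS = 2.04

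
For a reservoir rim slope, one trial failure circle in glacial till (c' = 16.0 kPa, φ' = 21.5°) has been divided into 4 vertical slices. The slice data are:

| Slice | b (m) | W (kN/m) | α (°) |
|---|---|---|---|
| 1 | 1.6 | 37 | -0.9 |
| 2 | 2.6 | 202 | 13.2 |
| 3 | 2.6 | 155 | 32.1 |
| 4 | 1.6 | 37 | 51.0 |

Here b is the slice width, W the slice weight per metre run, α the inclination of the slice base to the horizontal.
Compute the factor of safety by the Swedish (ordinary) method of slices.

Ordinary method of slices: FS = Σ[c'·Δl_i + (W_i cosα_i)·tanφ'] / Σ W_i sinα_i, with Δl_i = b_i / cosα_i.
Slice 1: Δl = 1.6/cos(-0.9°) = 1.600 m; N'_1 = 37·cos(-0.9°) = 37.0; c'Δl = 25.60; W sinα = -0.6
Slice 2: Δl = 2.6/cos13.2° = 2.671 m; N'_2 = 202·cos13.2° = 196.7; c'Δl = 42.73; W sinα = 46.1
Slice 3: Δl = 2.6/cos32.1° = 3.069 m; N'_3 = 155·cos32.1° = 131.3; c'Δl = 49.11; W sinα = 82.4
Slice 4: Δl = 1.6/cos51.0° = 2.542 m; N'_4 = 37·cos51.0° = 23.3; c'Δl = 40.68; W sinα = 28.8
Σc'Δl = 158.1 kN/m; ΣN' = 388.2 kN/m; ΣW sinα = 156.7 kN/m
Resisting = 158.1 + 388.2·tan21.5° = 158.1 + 152.9 = 311.1 kN/m
FS = 311.1 / 156.7 = 1.985

FS = 1.99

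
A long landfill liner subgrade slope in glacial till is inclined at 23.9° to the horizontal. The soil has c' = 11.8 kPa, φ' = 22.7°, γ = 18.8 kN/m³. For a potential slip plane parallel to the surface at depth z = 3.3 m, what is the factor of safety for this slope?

FS = 1.46

For an infinite slope with a slip plane parallel to the surface (no pore pressure): FS = [c' + γz cos²β tanφ'] / [γz sinβ cosβ].
γz = 18.8·3.3 = 62.04 kN/m²
Numerator = 11.8 + 62.04·cos²23.9°·tan22.7° = 11.8 + 62.04·0.8359·0.4183 = 33.492 kPa
Denominator = 62.04·sin23.9°·cos23.9° = 62.04·0.4051·0.9143 = 22.980 kPa
FS = 33.492 / 22.980 = 1.457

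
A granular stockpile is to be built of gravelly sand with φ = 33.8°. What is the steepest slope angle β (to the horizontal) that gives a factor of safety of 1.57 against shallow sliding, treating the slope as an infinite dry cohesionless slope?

For an infinite dry cohesionless slope FS = tanφ/tanβ, so tanβ = tanφ / FS.
tanβ = tan33.8° / 1.57 = 0.6694 / 1.57 = 0.4264
β = arctan(0.4264) = 23.09°

β = 23.1°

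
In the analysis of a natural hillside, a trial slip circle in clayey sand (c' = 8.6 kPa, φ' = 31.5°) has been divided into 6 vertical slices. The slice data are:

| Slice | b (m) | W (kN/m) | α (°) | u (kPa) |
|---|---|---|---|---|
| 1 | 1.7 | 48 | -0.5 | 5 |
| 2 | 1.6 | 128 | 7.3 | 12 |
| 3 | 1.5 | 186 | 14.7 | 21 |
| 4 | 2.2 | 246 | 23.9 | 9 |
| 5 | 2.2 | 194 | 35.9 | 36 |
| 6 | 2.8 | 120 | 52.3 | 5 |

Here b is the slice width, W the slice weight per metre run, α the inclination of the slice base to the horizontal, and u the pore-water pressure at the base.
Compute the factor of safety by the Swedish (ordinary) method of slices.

Ordinary method of slices: FS = Σ[c'·Δl_i + (W_i cosα_i − u_i·Δl_i)·tanφ'] / Σ W_i sinα_i, with Δl_i = b_i / cosα_i.
Slice 1: Δl = 1.7/cos(-0.5°) = 1.700 m; N'_1 = 48·cos(-0.5°) − 5·1.700 = 39.5; c'Δl = 14.62; W sinα = -0.4
Slice 2: Δl = 1.6/cos7.3° = 1.613 m; N'_2 = 128·cos7.3° − 12·1.613 = 107.6; c'Δl = 13.87; W sinα = 16.3
Slice 3: Δl = 1.5/cos14.7° = 1.551 m; N'_3 = 186·cos14.7° − 21·1.551 = 147.3; c'Δl = 13.34; W sinα = 47.2
Slice 4: Δl = 2.2/cos23.9° = 2.406 m; N'_4 = 246·cos23.9° − 9·2.406 = 203.2; c'Δl = 20.69; W sinα = 99.7
Slice 5: Δl = 2.2/cos35.9° = 2.716 m; N'_5 = 194·cos35.9° − 36·2.716 = 59.4; c'Δl = 23.36; W sinα = 113.8
Slice 6: Δl = 2.8/cos52.3° = 4.579 m; N'_6 = 120·cos52.3° − 5·4.579 = 50.5; c'Δl = 39.38; W sinα = 94.9
Σc'Δl = 125.3 kN/m; ΣN' = 607.6 kN/m; ΣW sinα = 371.4 kN/m
Resisting = 125.3 + 607.6·tan31.5° = 125.3 + 372.3 = 497.6 kN/m
FS = 497.6 / 371.4 = 1.340

FS = 1.34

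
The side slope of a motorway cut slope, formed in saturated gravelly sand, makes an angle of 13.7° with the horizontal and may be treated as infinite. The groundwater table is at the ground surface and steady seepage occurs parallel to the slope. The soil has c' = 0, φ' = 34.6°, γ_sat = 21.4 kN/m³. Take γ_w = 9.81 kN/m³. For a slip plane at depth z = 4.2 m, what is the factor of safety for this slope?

With seepage parallel to the slope and the water table at the surface, the effective normal stress on the slip plane uses the buoyant unit weight γ' = γ_sat − γ_w while the driving shear stress uses γ_sat:
FS = [c' + γ' z cos²β tanφ'] / [γ_sat z sinβ cosβ]
(For c' = 0 this reduces to FS = (γ'/γ_sat)·tanφ'/tanβ.)
γ' = 21.4 − 9.81 = 11.59 kN/m³
Numerator = 0.0 + 11.59·4.2·cos²13.7°·tan34.6° = 0.0 + 11.59·4.2·0.9439·0.6899 = 31.697 kPa
Denominator = 21.4·4.2·sin13.7°·cos13.7° = 21.4·4.2·0.2368·0.9715 = 20.681 kPa
FS = 31.697 / 20.681 = 1.533

FS = 1.53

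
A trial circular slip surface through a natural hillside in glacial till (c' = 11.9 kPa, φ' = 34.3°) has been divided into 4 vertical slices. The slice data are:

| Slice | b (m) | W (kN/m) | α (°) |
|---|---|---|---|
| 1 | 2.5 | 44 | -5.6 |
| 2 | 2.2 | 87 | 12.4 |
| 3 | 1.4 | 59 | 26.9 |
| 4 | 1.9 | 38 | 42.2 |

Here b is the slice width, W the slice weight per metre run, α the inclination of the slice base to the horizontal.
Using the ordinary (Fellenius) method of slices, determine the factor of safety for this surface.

Ordinary method of slices: FS = Σ[c'·Δl_i + (W_i cosα_i)·tanφ'] / Σ W_i sinα_i, with Δl_i = b_i / cosα_i.
Slice 1: Δl = 2.5/cos(-5.6°) = 2.512 m; N'_1 = 44·cos(-5.6°) = 43.8; c'Δl = 29.89; W sinα = -4.3
Slice 2: Δl = 2.2/cos12.4° = 2.253 m; N'_2 = 87·cos12.4° = 85.0; c'Δl = 26.81; W sinα = 18.7
Slice 3: Δl = 1.4/cos26.9° = 1.570 m; N'_3 = 59·cos26.9° = 52.6; c'Δl = 18.68; W sinα = 26.7
Slice 4: Δl = 1.9/cos42.2° = 2.565 m; N'_4 = 38·cos42.2° = 28.2; c'Δl = 30.52; W sinα = 25.5
Σc'Δl = 105.9 kN/m; ΣN' = 209.5 kN/m; ΣW sinα = 66.6 kN/m
Resisting = 105.9 + 209.5·tan34.3° = 105.9 + 142.9 = 248.8 kN/m
FS = 248.8 / 66.6 = 3.736

FS = 3.74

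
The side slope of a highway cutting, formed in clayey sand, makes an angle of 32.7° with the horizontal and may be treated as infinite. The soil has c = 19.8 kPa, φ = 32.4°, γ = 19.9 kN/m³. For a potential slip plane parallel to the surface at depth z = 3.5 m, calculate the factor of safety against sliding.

For an infinite slope with a slip plane parallel to the surface (no pore pressure): FS = [c + γz cos²β tanφ] / [γz sinβ cosβ].
γz = 19.9·3.5 = 69.65 kN/m²
Numerator = 19.8 + 69.65·cos²32.7°·tan32.4° = 19.8 + 69.65·0.7081·0.6346 = 51.101 kPa
Denominator = 69.65·sin32.7°·cos32.7° = 69.65·0.5402·0.8415 = 31.664 kPa
FS = 51.101 / 31.664 = 1.614

FS = 1.61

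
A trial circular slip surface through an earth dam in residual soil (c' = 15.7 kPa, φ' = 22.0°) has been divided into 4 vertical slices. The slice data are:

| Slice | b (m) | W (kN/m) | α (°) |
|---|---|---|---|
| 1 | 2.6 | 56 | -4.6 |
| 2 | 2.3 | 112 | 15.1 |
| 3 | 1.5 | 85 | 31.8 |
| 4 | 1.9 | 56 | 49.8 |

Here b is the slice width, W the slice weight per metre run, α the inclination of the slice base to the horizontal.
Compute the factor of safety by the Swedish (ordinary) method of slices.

FS = 2.34

Ordinary method of slices: FS = Σ[c'·Δl_i + (W_i cosα_i)·tanφ'] / Σ W_i sinα_i, with Δl_i = b_i / cosα_i.
Slice 1: Δl = 2.6/cos(-4.6°) = 2.608 m; N'_1 = 56·cos(-4.6°) = 55.8; c'Δl = 40.95; W sinα = -4.5
Slice 2: Δl = 2.3/cos15.1° = 2.382 m; N'_2 = 112·cos15.1° = 108.1; c'Δl = 37.40; W sinα = 29.2
Slice 3: Δl = 1.5/cos31.8° = 1.765 m; N'_3 = 85·cos31.8° = 72.2; c'Δl = 27.71; W sinα = 44.8
Slice 4: Δl = 1.9/cos49.8° = 2.944 m; N'_4 = 56·cos49.8° = 36.1; c'Δl = 46.22; W sinα = 42.8
Σc'Δl = 152.3 kN/m; ΣN' = 272.3 kN/m; ΣW sinα = 112.2 kN/m
Resisting = 152.3 + 272.3·tan22.0° = 152.3 + 110.0 = 262.3 kN/m
FS = 262.3 / 112.2 = 2.337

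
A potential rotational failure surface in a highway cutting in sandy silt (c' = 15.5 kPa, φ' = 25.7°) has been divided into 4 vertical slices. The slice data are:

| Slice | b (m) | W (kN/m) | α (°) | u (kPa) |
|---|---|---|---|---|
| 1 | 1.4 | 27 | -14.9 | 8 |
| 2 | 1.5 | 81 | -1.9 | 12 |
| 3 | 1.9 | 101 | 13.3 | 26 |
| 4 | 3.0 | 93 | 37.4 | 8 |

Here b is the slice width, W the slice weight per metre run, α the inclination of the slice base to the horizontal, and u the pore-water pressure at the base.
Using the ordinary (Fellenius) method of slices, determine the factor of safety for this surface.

Ordinary method of slices: FS = Σ[c'·Δl_i + (W_i cosα_i − u_i·Δl_i)·tanφ'] / Σ W_i sinα_i, with Δl_i = b_i / cosα_i.
Slice 1: Δl = 1.4/cos(-14.9°) = 1.449 m; N'_1 = 27·cos(-14.9°) − 8·1.449 = 14.5; c'Δl = 22.46; W sinα = -6.9
Slice 2: Δl = 1.5/cos(-1.9°) = 1.501 m; N'_2 = 81·cos(-1.9°) − 12·1.501 = 62.9; c'Δl = 23.26; W sinα = -2.7
Slice 3: Δl = 1.9/cos13.3° = 1.952 m; N'_3 = 101·cos13.3° − 26·1.952 = 47.5; c'Δl = 30.26; W sinα = 23.2
Slice 4: Δl = 3.0/cos37.4° = 3.776 m; N'_4 = 93·cos37.4° − 8·3.776 = 43.7; c'Δl = 58.53; W sinα = 56.5
Σc'Δl = 134.5 kN/m; ΣN' = 168.6 kN/m; ΣW sinα = 70.1 kN/m
Resisting = 134.5 + 168.6·tan25.7° = 134.5 + 81.2 = 215.7 kN/m
FS = 215.7 / 70.1 = 3.077

FS = 3.08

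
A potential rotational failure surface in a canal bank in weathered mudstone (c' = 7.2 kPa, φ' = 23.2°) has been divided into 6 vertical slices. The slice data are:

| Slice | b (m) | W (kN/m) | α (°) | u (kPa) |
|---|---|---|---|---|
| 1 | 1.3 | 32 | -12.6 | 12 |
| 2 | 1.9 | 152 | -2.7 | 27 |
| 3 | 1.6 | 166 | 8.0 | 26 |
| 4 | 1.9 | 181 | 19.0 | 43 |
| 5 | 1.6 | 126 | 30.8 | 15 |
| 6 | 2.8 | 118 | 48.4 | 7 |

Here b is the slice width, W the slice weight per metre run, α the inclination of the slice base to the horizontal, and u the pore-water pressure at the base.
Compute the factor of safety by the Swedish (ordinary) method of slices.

FS = 1.30

Ordinary method of slices: FS = Σ[c'·Δl_i + (W_i cosα_i − u_i·Δl_i)·tanφ'] / Σ W_i sinα_i, with Δl_i = b_i / cosα_i.
Slice 1: Δl = 1.3/cos(-12.6°) = 1.332 m; N'_1 = 32·cos(-12.6°) − 12·1.332 = 15.2; c'Δl = 9.59; W sinα = -7.0
Slice 2: Δl = 1.9/cos(-2.7°) = 1.902 m; N'_2 = 152·cos(-2.7°) − 27·1.902 = 100.5; c'Δl = 13.70; W sinα = -7.2
Slice 3: Δl = 1.6/cos8.0° = 1.616 m; N'_3 = 166·cos8.0° − 26·1.616 = 122.4; c'Δl = 11.63; W sinα = 23.1
Slice 4: Δl = 1.9/cos19.0° = 2.009 m; N'_4 = 181·cos19.0° − 43·2.009 = 84.7; c'Δl = 14.47; W sinα = 58.9
Slice 5: Δl = 1.6/cos30.8° = 1.863 m; N'_5 = 126·cos30.8° − 15·1.863 = 80.3; c'Δl = 13.41; W sinα = 64.5
Slice 6: Δl = 2.8/cos48.4° = 4.217 m; N'_6 = 118·cos48.4° − 7·4.217 = 48.8; c'Δl = 30.36; W sinα = 88.2
Σc'Δl = 93.2 kN/m; ΣN' = 451.9 kN/m; ΣW sinα = 220.6 kN/m
Resisting = 93.2 + 451.9·tan23.2° = 93.2 + 193.7 = 286.9 kN/m
FS = 286.9 / 220.6 = 1.300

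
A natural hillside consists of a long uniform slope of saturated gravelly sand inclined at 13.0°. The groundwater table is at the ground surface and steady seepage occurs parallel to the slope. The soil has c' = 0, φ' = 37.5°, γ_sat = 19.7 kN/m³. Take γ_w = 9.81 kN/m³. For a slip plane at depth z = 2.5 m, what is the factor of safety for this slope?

FS = 1.67

With seepage parallel to the slope and the water table at the surface, the effective normal stress on the slip plane uses the buoyant unit weight γ' = γ_sat − γ_w while the driving shear stress uses γ_sat:
FS = [c' + γ' z cos²β tanφ'] / [γ_sat z sinβ cosβ]
(For c' = 0 this reduces to FS = (γ'/γ_sat)·tanφ'/tanβ.)
γ' = 19.7 − 9.81 = 9.89 kN/m³
Numerator = 0.0 + 9.89·2.5·cos²13.0°·tan37.5° = 0.0 + 9.89·2.5·0.9494·0.7673 = 18.012 kPa
Denominator = 19.7·2.5·sin13.0°·cos13.0° = 19.7·2.5·0.2250·0.9744 = 10.795 kPa
FS = 18.012 / 10.795 = 1.669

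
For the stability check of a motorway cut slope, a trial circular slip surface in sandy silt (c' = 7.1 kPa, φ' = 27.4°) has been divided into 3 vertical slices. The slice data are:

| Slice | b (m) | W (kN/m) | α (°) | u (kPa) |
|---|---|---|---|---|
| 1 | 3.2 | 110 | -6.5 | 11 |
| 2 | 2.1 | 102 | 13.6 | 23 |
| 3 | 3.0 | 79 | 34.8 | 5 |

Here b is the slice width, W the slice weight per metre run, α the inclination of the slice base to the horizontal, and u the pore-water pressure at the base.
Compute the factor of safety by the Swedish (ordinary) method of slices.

Ordinary method of slices: FS = Σ[c'·Δl_i + (W_i cosα_i − u_i·Δl_i)·tanφ'] / Σ W_i sinα_i, with Δl_i = b_i / cosα_i.
Slice 1: Δl = 3.2/cos(-6.5°) = 3.221 m; N'_1 = 110·cos(-6.5°) − 11·3.221 = 73.9; c'Δl = 22.87; W sinα = -12.5
Slice 2: Δl = 2.1/cos13.6° = 2.161 m; N'_2 = 102·cos13.6° − 23·2.161 = 49.4; c'Δl = 15.34; W sinα = 24.0
Slice 3: Δl = 3.0/cos34.8° = 3.653 m; N'_3 = 79·cos34.8° − 5·3.653 = 46.6; c'Δl = 25.94; W sinα = 45.1
Σc'Δl = 64.1 kN/m; ΣN' = 169.9 kN/m; ΣW sinα = 56.6 kN/m
Resisting = 64.1 + 169.9·tan27.4° = 64.1 + 88.1 = 152.2 kN/m
FS = 152.2 / 56.6 = 2.689

FS = 2.69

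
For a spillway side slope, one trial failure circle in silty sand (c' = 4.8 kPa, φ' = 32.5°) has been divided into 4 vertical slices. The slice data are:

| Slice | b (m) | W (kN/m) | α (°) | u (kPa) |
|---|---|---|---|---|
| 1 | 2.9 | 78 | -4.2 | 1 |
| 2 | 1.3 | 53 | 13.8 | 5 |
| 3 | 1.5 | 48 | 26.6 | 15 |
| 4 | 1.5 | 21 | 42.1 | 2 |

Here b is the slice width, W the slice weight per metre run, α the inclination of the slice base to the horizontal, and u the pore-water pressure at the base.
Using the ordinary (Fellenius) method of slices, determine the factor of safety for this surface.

FS = 3.13

Ordinary method of slices: FS = Σ[c'·Δl_i + (W_i cosα_i − u_i·Δl_i)·tanφ'] / Σ W_i sinα_i, with Δl_i = b_i / cosα_i.
Slice 1: Δl = 2.9/cos(-4.2°) = 2.908 m; N'_1 = 78·cos(-4.2°) − 1·2.908 = 74.9; c'Δl = 13.96; W sinα = -5.7
Slice 2: Δl = 1.3/cos13.8° = 1.339 m; N'_2 = 53·cos13.8° − 5·1.339 = 44.8; c'Δl = 6.43; W sinα = 12.6
Slice 3: Δl = 1.5/cos26.6° = 1.678 m; N'_3 = 48·cos26.6° − 15·1.678 = 17.8; c'Δl = 8.05; W sinα = 21.5
Slice 4: Δl = 1.5/cos42.1° = 2.022 m; N'_4 = 21·cos42.1° − 2·2.022 = 11.5; c'Δl = 9.70; W sinα = 14.1
Σc'Δl = 38.1 kN/m; ΣN' = 149.0 kN/m; ΣW sinα = 42.5 kN/m
Resisting = 38.1 + 149.0·tan32.5° = 38.1 + 94.9 = 133.0 kN/m
FS = 133.0 / 42.5 = 3.130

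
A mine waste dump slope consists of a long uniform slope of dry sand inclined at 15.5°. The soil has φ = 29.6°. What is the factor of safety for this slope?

FS = 2.05

For a dry cohesionless infinite slope the factor of safety is FS = tanφ / tanβ.
FS = tan29.6° / tan15.5° = 0.5681 / 0.2773 = 2.048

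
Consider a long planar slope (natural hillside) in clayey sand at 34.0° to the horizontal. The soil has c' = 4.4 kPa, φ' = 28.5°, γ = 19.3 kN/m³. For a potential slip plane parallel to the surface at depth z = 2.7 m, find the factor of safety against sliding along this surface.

FS = 0.99

For an infinite slope with a slip plane parallel to the surface (no pore pressure): FS = [c' + γz cos²β tanφ'] / [γz sinβ cosβ].
γz = 19.3·2.7 = 52.11 kN/m²
Numerator = 4.4 + 52.11·cos²34.0°·tan28.5° = 4.4 + 52.11·0.6873·0.5430 = 23.846 kPa
Denominator = 52.11·sin34.0°·cos34.0° = 52.11·0.5592·0.8290 = 24.158 kPa
FS = 23.846 / 24.158 = 0.987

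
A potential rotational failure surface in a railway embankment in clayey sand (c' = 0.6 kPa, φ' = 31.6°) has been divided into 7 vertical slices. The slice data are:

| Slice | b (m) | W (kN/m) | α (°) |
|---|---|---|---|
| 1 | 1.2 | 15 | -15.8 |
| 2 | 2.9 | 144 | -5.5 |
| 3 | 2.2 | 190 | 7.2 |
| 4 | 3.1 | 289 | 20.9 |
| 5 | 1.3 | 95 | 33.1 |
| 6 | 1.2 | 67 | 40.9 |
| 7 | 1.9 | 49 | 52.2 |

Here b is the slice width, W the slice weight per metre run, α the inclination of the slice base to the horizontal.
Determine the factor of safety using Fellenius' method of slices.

Ordinary method of slices: FS = Σ[c'·Δl_i + (W_i cosα_i)·tanφ'] / Σ W_i sinα_i, with Δl_i = b_i / cosα_i.
Slice 1: Δl = 1.2/cos(-15.8°) = 1.247 m; N'_1 = 15·cos(-15.8°) = 14.4; c'Δl = 0.75; W sinα = -4.1
Slice 2: Δl = 2.9/cos(-5.5°) = 2.913 m; N'_2 = 144·cos(-5.5°) = 143.3; c'Δl = 1.75; W sinα = -13.8
Slice 3: Δl = 2.2/cos7.2° = 2.217 m; N'_3 = 190·cos7.2° = 188.5; c'Δl = 1.33; W sinα = 23.8
Slice 4: Δl = 3.1/cos20.9° = 3.318 m; N'_4 = 289·cos20.9° = 270.0; c'Δl = 1.99; W sinα = 103.1
Slice 5: Δl = 1.3/cos33.1° = 1.552 m; N'_5 = 95·cos33.1° = 79.6; c'Δl = 0.93; W sinα = 51.9
Slice 6: Δl = 1.2/cos40.9° = 1.588 m; N'_6 = 67·cos40.9° = 50.6; c'Δl = 0.95; W sinα = 43.9
Slice 7: Δl = 1.9/cos52.2° = 3.100 m; N'_7 = 49·cos52.2° = 30.0; c'Δl = 1.86; W sinα = 38.7
Σc'Δl = 9.6 kN/m; ΣN' = 776.5 kN/m; ΣW sinα = 243.5 kN/m
Resisting = 9.6 + 776.5·tan31.6° = 9.6 + 477.7 = 487.3 kN/m
FS = 487.3 / 243.5 = 2.001

FS = 2.00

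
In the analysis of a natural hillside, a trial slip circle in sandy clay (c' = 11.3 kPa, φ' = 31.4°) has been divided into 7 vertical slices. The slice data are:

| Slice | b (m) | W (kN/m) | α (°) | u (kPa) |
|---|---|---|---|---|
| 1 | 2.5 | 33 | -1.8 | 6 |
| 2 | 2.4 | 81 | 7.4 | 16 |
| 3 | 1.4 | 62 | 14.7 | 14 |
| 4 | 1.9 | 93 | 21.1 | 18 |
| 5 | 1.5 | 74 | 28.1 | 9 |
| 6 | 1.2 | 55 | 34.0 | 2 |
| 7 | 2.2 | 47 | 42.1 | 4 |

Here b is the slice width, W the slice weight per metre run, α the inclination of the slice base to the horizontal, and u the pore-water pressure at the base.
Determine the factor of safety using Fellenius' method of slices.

FS = 2.09

Ordinary method of slices: FS = Σ[c'·Δl_i + (W_i cosα_i − u_i·Δl_i)·tanφ'] / Σ W_i sinα_i, with Δl_i = b_i / cosα_i.
Slice 1: Δl = 2.5/cos(-1.8°) = 2.501 m; N'_1 = 33·cos(-1.8°) − 6·2.501 = 18.0; c'Δl = 28.26; W sinα = -1.0
Slice 2: Δl = 2.4/cos7.4° = 2.420 m; N'_2 = 81·cos7.4° − 16·2.420 = 41.6; c'Δl = 27.35; W sinα = 10.4
Slice 3: Δl = 1.4/cos14.7° = 1.447 m; N'_3 = 62·cos14.7° − 14·1.447 = 39.7; c'Δl = 16.36; W sinα = 15.7
Slice 4: Δl = 1.9/cos21.1° = 2.037 m; N'_4 = 93·cos21.1° − 18·2.037 = 50.1; c'Δl = 23.01; W sinα = 33.5
Slice 5: Δl = 1.5/cos28.1° = 1.700 m; N'_5 = 74·cos28.1° − 9·1.700 = 50.0; c'Δl = 19.21; W sinα = 34.9
Slice 6: Δl = 1.2/cos34.0° = 1.447 m; N'_6 = 55·cos34.0° − 2·1.447 = 42.7; c'Δl = 16.36; W sinα = 30.8
Slice 7: Δl = 2.2/cos42.1° = 2.965 m; N'_7 = 47·cos42.1° − 4·2.965 = 23.0; c'Δl = 33.51; W sinα = 31.5
Σc'Δl = 164.1 kN/m; ΣN' = 265.1 kN/m; ΣW sinα = 155.7 kN/m
Resisting = 164.1 + 265.1·tan31.4° = 164.1 + 161.8 = 325.9 kN/m
FS = 325.9 / 155.7 = 2.092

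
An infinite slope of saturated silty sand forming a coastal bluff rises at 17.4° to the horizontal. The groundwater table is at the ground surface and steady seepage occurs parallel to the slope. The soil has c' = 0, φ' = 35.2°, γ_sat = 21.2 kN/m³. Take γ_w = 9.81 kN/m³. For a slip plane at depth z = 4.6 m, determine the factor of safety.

With seepage parallel to the slope and the water table at the surface, the effective normal stress on the slip plane uses the buoyant unit weight γ' = γ_sat − γ_w while the driving shear stress uses γ_sat:
FS = [c' + γ' z cos²β tanφ'] / [γ_sat z sinβ cosβ]
(For c' = 0 this reduces to FS = (γ'/γ_sat)·tanφ'/tanβ.)
γ' = 21.2 − 9.81 = 11.39 kN/m³
Numerator = 0.0 + 11.39·4.6·cos²17.4°·tan35.2° = 0.0 + 11.39·4.6·0.9106·0.7054 = 33.655 kPa
Denominator = 21.2·4.6·sin17.4°·cos17.4° = 21.2·4.6·0.2990·0.9542 = 27.828 kPa
FS = 33.655 / 27.828 = 1.209

FS = 1.21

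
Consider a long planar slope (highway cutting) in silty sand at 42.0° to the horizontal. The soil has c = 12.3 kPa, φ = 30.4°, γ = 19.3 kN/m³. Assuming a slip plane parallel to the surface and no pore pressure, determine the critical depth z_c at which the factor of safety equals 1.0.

z_c = 3.68 m

Setting FS = 1.00 in FS = [c + γz cos²β tanφ] / [γz sinβ cosβ] and solving for z:
z = c / [γ cosβ (FS·sinβ − cosβ·tanφ)]
  = 12.3 / [19.3·cos42.0°·(1.00·sin42.0° − cos42.0°·tan30.4°)]
  = 12.3 / [19.3·0.7431·(1.00·0.6691 − 0.7431·0.5867)]
  = 12.3 / 3.3437 = 3.679 m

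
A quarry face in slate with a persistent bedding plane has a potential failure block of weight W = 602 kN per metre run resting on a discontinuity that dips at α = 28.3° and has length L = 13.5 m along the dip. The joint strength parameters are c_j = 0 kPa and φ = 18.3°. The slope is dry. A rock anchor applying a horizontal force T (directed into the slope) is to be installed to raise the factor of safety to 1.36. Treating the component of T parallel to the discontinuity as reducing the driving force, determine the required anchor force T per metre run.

Resolving forces along and normal to the sliding plane, with the horizontal anchor force T adding T·sinα to the effective normal force and T·cosα acting up the plane against the driving force:
FS = [c_jL + (W cosα + T sinα) tanφ] / [W sinα − T cosα]
Without the anchor: N' = 530.0 kN/m, driving T_d = 285.4 kN/m, resisting R = 0·13.5 + 530.0·tan18.3° = 175.3 kN/m, FS = 0.61.
Setting FS = 1.36 and solving for T:
1.36·(285.4 − T cos28.3°) = 175.3 + T sin28.3°·tan18.3°
T·(sin28.3°·tan18.3° + 1.36·cos28.3°) = 1.36·285.4 − 175.3
T·(0.4741·0.3307 + 1.36·0.8805) = 388.1 − 175.3 = 212.8
T·1.3542 = 212.8
T = 157.2 kN/m

T = 157 kN/m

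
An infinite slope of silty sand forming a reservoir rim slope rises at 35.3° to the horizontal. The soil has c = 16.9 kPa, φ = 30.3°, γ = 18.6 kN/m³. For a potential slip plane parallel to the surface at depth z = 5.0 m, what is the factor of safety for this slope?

For an infinite slope with a slip plane parallel to the surface (no pore pressure): FS = [c + γz cos²β tanφ] / [γz sinβ cosβ].
γz = 18.6·5.0 = 93.00 kN/m²
Numerator = 16.9 + 93.00·cos²35.3°·tan30.3° = 16.9 + 93.00·0.6661·0.5844 = 53.098 kPa
Denominator = 93.00·sin35.3°·cos35.3° = 93.00·0.5779·0.8161 = 43.860 kPa
FS = 53.098 / 43.860 = 1.211

FS = 1.21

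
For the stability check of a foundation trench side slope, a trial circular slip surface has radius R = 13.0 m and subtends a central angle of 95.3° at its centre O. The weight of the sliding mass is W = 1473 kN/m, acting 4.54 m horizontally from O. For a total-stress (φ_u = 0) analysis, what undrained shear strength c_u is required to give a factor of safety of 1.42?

c_u = 33.8 kPa

FS = c_u·L_a·R / (W·d), so c_u = FS·W·d / (L_a·R).
Arc length L_a = R·θ = 13.0·(95.3°·π/180) = 13.0·1.6633 = 21.62 m
c_u = 1.42·1473·4.54 / (21.62·13.0) = 9496.1 / 281.10 = 33.78 kPa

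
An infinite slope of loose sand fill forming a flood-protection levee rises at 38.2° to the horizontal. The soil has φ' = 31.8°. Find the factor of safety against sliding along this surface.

FS = 0.79

For a dry cohesionless infinite slope the factor of safety is FS = tanφ' / tanβ.
FS = tan31.8° / tan38.2° = 0.6200 / 0.7869 = 0.788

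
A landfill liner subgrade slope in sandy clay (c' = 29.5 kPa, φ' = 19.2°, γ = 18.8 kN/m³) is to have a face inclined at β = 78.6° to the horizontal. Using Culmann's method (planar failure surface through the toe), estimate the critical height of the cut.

Culmann's analysis gives the critical failure plane at α_cr = (β + φ')/2 = (78.6 + 19.2)/2 = 48.9°, and the critical height
H_c = (4c'/γ) · sinβ cosφ' / [1 − cos(β − φ')]
    = (4·29.5/18.8) · sin78.6°·cos19.2° / [1 − cos(59.4°)]
    = 6.277 · 0.9803·0.9444 / [1 − 0.5090]
    = 6.277 · 0.9257 / 0.4910
    = 11.84 m

H_c = 11.84 m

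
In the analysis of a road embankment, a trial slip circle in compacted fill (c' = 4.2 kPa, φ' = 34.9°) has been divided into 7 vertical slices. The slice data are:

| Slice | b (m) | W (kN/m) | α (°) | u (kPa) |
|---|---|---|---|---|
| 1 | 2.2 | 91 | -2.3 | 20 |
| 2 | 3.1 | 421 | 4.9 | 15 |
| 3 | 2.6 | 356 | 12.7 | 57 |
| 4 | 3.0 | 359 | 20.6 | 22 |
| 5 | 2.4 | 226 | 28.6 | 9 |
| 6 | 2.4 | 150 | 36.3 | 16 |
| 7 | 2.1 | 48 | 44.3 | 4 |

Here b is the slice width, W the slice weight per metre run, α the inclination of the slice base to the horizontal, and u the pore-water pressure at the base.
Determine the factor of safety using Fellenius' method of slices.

FS = 1.90

Ordinary method of slices: FS = Σ[c'·Δl_i + (W_i cosα_i − u_i·Δl_i)·tanφ'] / Σ W_i sinα_i, with Δl_i = b_i / cosα_i.
Slice 1: Δl = 2.2/cos(-2.3°) = 2.202 m; N'_1 = 91·cos(-2.3°) − 20·2.202 = 46.9; c'Δl = 9.25; W sinα = -3.7
Slice 2: Δl = 3.1/cos4.9° = 3.111 m; N'_2 = 421·cos4.9° − 15·3.111 = 372.8; c'Δl = 13.07; W sinα = 36.0
Slice 3: Δl = 2.6/cos12.7° = 2.665 m; N'_3 = 356·cos12.7° − 57·2.665 = 195.4; c'Δl = 11.19; W sinα = 78.3
Slice 4: Δl = 3.0/cos20.6° = 3.205 m; N'_4 = 359·cos20.6° − 22·3.205 = 265.5; c'Δl = 13.46; W sinα = 126.3
Slice 5: Δl = 2.4/cos28.6° = 2.734 m; N'_5 = 226·cos28.6° − 9·2.734 = 173.8; c'Δl = 11.48; W sinα = 108.2
Slice 6: Δl = 2.4/cos36.3° = 2.978 m; N'_6 = 150·cos36.3° − 16·2.978 = 73.2; c'Δl = 12.51; W sinα = 88.8
Slice 7: Δl = 2.1/cos44.3° = 2.934 m; N'_7 = 48·cos44.3° − 4·2.934 = 22.6; c'Δl = 12.32; W sinα = 33.5
Σc'Δl = 83.3 kN/m; ΣN' = 1150.3 kN/m; ΣW sinα = 467.4 kN/m
Resisting = 83.3 + 1150.3·tan34.9° = 83.3 + 802.4 = 885.7 kN/m
FS = 885.7 / 467.4 = 1.895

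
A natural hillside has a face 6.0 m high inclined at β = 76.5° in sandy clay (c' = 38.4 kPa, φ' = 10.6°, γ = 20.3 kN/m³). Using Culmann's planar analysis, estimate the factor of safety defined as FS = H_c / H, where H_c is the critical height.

FS = 2.04

H_c = (4c'/γ) · sinβ cosφ' / [1 − cos(β − φ')]
    = (4·38.4/20.3) · sin76.5°·cos10.6° / [1 − cos65.9°]
    = 7.567 · 0.9558 / 0.5917 = 12.22 m
FS = H_c / H = 12.22 / 6.0 = 2.037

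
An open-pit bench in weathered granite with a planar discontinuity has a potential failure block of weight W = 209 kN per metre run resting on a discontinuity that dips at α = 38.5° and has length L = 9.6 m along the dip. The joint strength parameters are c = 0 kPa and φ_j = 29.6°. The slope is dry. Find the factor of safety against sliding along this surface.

FS = 0.71

Resolving the block weight along and normal to the plane and applying the Mohr–Coulomb strength on the joint:
N' = W cosα = 209·cos38.5° = 163.6 kN/m
Driving force T = W sinα = 209·sin38.5° = 130.1 kN/m
Resisting force R = c·L + N'·tanφ_j = 0·9.6 + 163.6·tan29.6° = 0.0 + 92.9 = 92.9 kN/m
FS = R / T = 92.9 / 130.1 = 0.714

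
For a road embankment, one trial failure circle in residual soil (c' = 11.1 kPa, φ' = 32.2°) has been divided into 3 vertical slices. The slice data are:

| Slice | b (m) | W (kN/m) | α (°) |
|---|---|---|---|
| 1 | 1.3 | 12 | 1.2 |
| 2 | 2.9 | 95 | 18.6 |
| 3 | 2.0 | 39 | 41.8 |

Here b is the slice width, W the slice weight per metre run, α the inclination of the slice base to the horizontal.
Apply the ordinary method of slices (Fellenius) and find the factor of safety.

Ordinary method of slices: FS = Σ[c'·Δl_i + (W_i cosα_i)·tanφ'] / Σ W_i sinα_i, with Δl_i = b_i / cosα_i.
Slice 1: Δl = 1.3/cos1.2° = 1.300 m; N'_1 = 12·cos1.2° = 12.0; c'Δl = 14.43; W sinα = 0.3
Slice 2: Δl = 2.9/cos18.6° = 3.060 m; N'_2 = 95·cos18.6° = 90.0; c'Δl = 33.96; W sinα = 30.3
Slice 3: Δl = 2.0/cos41.8° = 2.683 m; N'_3 = 39·cos41.8° = 29.1; c'Δl = 29.78; W sinα = 26.0
Σc'Δl = 78.2 kN/m; ΣN' = 131.1 kN/m; ΣW sinα = 56.5 kN/m
Resisting = 78.2 + 131.1·tan32.2° = 78.2 + 82.6 = 160.7 kN/m
FS = 160.7 / 56.5 = 2.843

FS = 2.84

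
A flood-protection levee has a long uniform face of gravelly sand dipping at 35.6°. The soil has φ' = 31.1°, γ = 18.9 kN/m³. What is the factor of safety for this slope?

For a dry cohesionless infinite slope the factor of safety is FS = tanφ' / tanβ.
FS = tan31.1° / tan35.6° = 0.6032 / 0.7159 = 0.843

FS = 0.84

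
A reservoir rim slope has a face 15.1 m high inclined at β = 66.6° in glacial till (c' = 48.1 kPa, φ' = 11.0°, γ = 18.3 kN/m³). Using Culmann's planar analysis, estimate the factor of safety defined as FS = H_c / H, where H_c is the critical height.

H_c = (4c'/γ) · sinβ cosφ' / [1 − cos(β − φ')]
    = (4·48.1/18.3) · sin66.6°·cos11.0° / [1 − cos55.6°]
    = 10.514 · 0.9009 / 0.4350 = 21.77 m
FS = H_c / H = 21.77 / 15.1 = 1.442

FS = 1.44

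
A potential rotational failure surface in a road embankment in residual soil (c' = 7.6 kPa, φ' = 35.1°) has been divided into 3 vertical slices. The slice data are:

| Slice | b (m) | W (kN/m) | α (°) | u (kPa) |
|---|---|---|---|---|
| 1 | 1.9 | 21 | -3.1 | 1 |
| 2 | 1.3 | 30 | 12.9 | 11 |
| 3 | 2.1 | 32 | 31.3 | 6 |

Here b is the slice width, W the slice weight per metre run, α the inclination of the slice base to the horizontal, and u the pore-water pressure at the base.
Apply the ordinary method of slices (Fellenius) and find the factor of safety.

Ordinary method of slices: FS = Σ[c'·Δl_i + (W_i cosα_i − u_i·Δl_i)·tanφ'] / Σ W_i sinα_i, with Δl_i = b_i / cosα_i.
Slice 1: Δl = 1.9/cos(-3.1°) = 1.903 m; N'_1 = 21·cos(-3.1°) − 1·1.903 = 19.1; c'Δl = 14.46; W sinα = -1.1
Slice 2: Δl = 1.3/cos12.9° = 1.334 m; N'_2 = 30·cos12.9° − 11·1.334 = 14.6; c'Δl = 10.14; W sinα = 6.7
Slice 3: Δl = 2.1/cos31.3° = 2.458 m; N'_3 = 32·cos31.3° − 6·2.458 = 12.6; c'Δl = 18.68; W sinα = 16.6
Σc'Δl = 43.3 kN/m; ΣN' = 46.2 kN/m; ΣW sinα = 22.2 kN/m
Resisting = 43.3 + 46.2·tan35.1° = 43.3 + 32.5 = 75.8 kN/m
FS = 75.8 / 22.2 = 3.415

FS = 3.42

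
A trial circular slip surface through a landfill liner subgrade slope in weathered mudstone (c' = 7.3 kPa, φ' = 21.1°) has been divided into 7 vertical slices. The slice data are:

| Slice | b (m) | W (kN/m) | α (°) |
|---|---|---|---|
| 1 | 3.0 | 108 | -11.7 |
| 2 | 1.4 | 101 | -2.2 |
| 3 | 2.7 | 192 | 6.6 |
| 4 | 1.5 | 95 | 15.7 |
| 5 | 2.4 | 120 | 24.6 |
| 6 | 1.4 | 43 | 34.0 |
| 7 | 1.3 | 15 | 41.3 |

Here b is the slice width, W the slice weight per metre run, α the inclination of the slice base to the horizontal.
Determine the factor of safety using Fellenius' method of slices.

FS = 3.37

Ordinary method of slices: FS = Σ[c'·Δl_i + (W_i cosα_i)·tanφ'] / Σ W_i sinα_i, with Δl_i = b_i / cosα_i.
Slice 1: Δl = 3.0/cos(-11.7°) = 3.064 m; N'_1 = 108·cos(-11.7°) = 105.8; c'Δl = 22.36; W sinα = -21.9
Slice 2: Δl = 1.4/cos(-2.2°) = 1.401 m; N'_2 = 101·cos(-2.2°) = 100.9; c'Δl = 10.23; W sinα = -3.9
Slice 3: Δl = 2.7/cos6.6° = 2.718 m; N'_3 = 192·cos6.6° = 190.7; c'Δl = 19.84; W sinα = 22.1
Slice 4: Δl = 1.5/cos15.7° = 1.558 m; N'_4 = 95·cos15.7° = 91.5; c'Δl = 11.37; W sinα = 25.7
Slice 5: Δl = 2.4/cos24.6° = 2.640 m; N'_5 = 120·cos24.6° = 109.1; c'Δl = 19.27; W sinα = 50.0
Slice 6: Δl = 1.4/cos34.0° = 1.689 m; N'_6 = 43·cos34.0° = 35.6; c'Δl = 12.33; W sinα = 24.0
Slice 7: Δl = 1.3/cos41.3° = 1.730 m; N'_7 = 15·cos41.3° = 11.3; c'Δl = 12.63; W sinα = 9.9
Σc'Δl = 108.0 kN/m; ΣN' = 644.9 kN/m; ΣW sinα = 105.9 kN/m
Resisting = 108.0 + 644.9·tan21.1° = 108.0 + 248.8 = 356.9 kN/m
FS = 356.9 / 105.9 = 3.370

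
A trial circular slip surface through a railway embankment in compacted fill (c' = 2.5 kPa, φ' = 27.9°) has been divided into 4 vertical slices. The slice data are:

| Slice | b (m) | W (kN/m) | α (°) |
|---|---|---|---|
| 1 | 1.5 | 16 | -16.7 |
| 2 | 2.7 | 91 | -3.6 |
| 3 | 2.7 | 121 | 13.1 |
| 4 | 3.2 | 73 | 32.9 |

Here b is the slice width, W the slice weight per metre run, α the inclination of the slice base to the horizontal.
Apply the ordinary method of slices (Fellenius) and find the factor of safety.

FS = 3.14

Ordinary method of slices: FS = Σ[c'·Δl_i + (W_i cosα_i)·tanφ'] / Σ W_i sinα_i, with Δl_i = b_i / cosα_i.
Slice 1: Δl = 1.5/cos(-16.7°) = 1.566 m; N'_1 = 16·cos(-16.7°) = 15.3; c'Δl = 3.92; W sinα = -4.6
Slice 2: Δl = 2.7/cos(-3.6°) = 2.705 m; N'_2 = 91·cos(-3.6°) = 90.8; c'Δl = 6.76; W sinα = -5.7
Slice 3: Δl = 2.7/cos13.1° = 2.772 m; N'_3 = 121·cos13.1° = 117.9; c'Δl = 6.93; W sinα = 27.4
Slice 4: Δl = 3.2/cos32.9° = 3.811 m; N'_4 = 73·cos32.9° = 61.3; c'Δl = 9.53; W sinα = 39.7
Σc'Δl = 27.1 kN/m; ΣN' = 285.3 kN/m; ΣW sinα = 56.8 kN/m
Resisting = 27.1 + 285.3·tan27.9° = 27.1 + 151.1 = 178.2 kN/m
FS = 178.2 / 56.8 = 3.139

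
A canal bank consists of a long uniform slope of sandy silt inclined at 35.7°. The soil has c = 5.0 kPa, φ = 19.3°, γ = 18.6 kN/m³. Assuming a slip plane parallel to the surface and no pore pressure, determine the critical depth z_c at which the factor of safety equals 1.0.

Setting FS = 1.00 in FS = [c + γz cos²β tanφ] / [γz sinβ cosβ] and solving for z:
z = c / [γ cosβ (FS·sinβ − cosβ·tanφ)]
  = 5.0 / [18.6·cos35.7°·(1.00·sin35.7° − cos35.7°·tan19.3°)]
  = 5.0 / [18.6·0.8121·(1.00·0.5835 − 0.8121·0.3502)]
  = 5.0 / 4.5186 = 1.107 m

z_c = 1.11 m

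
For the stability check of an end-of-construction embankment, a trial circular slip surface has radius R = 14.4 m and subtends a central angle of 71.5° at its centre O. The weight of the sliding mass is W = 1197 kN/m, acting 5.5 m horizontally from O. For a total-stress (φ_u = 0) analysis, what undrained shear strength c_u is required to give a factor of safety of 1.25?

c_u = 31.8 kPa

FS = c_u·L_a·R / (W·d), so c_u = FS·W·d / (L_a·R).
Arc length L_a = R·θ = 14.4·(71.5°·π/180) = 14.4·1.2479 = 17.97 m
c_u = 1.25·1197·5.5 / (17.97·14.4) = 8229.4 / 258.77 = 31.80 kPa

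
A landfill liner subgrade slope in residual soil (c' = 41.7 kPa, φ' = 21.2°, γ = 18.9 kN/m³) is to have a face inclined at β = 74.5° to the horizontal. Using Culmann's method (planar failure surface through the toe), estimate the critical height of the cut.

H_c = 19.71 m

Culmann's analysis gives the critical failure plane at α_cr = (β + φ')/2 = (74.5 + 21.2)/2 = 47.9°, and the critical height
H_c = (4c'/γ) · sinβ cosφ' / [1 − cos(β − φ')]
    = (4·41.7/18.9) · sin74.5°·cos21.2° / [1 − cos(53.3°)]
    = 8.825 · 0.9636·0.9323 / [1 − 0.5976]
    = 8.825 · 0.8984 / 0.4024
    = 19.71 m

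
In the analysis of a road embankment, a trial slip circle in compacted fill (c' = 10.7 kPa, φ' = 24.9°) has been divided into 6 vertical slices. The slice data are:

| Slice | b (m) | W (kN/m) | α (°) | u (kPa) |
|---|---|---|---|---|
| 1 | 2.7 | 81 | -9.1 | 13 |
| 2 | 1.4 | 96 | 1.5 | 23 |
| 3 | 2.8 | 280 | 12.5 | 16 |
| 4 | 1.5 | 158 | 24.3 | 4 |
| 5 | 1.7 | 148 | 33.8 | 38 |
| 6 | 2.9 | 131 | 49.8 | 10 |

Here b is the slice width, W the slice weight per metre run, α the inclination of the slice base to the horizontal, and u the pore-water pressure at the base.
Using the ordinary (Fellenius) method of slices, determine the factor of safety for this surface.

Ordinary method of slices: FS = Σ[c'·Δl_i + (W_i cosα_i − u_i·Δl_i)·tanφ'] / Σ W_i sinα_i, with Δl_i = b_i / cosα_i.
Slice 1: Δl = 2.7/cos(-9.1°) = 2.734 m; N'_1 = 81·cos(-9.1°) − 13·2.734 = 44.4; c'Δl = 29.26; W sinα = -12.8
Slice 2: Δl = 1.4/cos1.5° = 1.400 m; N'_2 = 96·cos1.5° − 23·1.400 = 63.8; c'Δl = 14.99; W sinα = 2.5
Slice 3: Δl = 2.8/cos12.5° = 2.868 m; N'_3 = 280·cos12.5° − 16·2.868 = 227.5; c'Δl = 30.69; W sinα = 60.6
Slice 4: Δl = 1.5/cos24.3° = 1.646 m; N'_4 = 158·cos24.3° − 4·1.646 = 137.4; c'Δl = 17.61; W sinα = 65.0
Slice 5: Δl = 1.7/cos33.8° = 2.046 m; N'_5 = 148·cos33.8° − 38·2.046 = 45.2; c'Δl = 21.89; W sinα = 82.3
Slice 6: Δl = 2.9/cos49.8° = 4.493 m; N'_6 = 131·cos49.8° − 10·4.493 = 39.6; c'Δl = 48.07; W sinα = 100.1
Σc'Δl = 162.5 kN/m; ΣN' = 558.0 kN/m; ΣW sinα = 297.7 kN/m
Resisting = 162.5 + 558.0·tan24.9° = 162.5 + 259.0 = 421.5 kN/m
FS = 421.5 / 297.7 = 1.416

FS = 1.42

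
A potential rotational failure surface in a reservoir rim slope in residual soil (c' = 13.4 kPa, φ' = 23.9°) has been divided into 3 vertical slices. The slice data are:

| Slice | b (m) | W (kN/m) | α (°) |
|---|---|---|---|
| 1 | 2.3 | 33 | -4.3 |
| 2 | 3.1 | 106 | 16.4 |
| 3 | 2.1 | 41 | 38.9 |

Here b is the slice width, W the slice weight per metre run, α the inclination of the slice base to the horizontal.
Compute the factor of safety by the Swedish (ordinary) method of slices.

Ordinary method of slices: FS = Σ[c'·Δl_i + (W_i cosα_i)·tanφ'] / Σ W_i sinα_i, with Δl_i = b_i / cosα_i.
Slice 1: Δl = 2.3/cos(-4.3°) = 2.306 m; N'_1 = 33·cos(-4.3°) = 32.9; c'Δl = 30.91; W sinα = -2.5
Slice 2: Δl = 3.1/cos16.4° = 3.231 m; N'_2 = 106·cos16.4° = 101.7; c'Δl = 43.30; W sinα = 29.9
Slice 3: Δl = 2.1/cos38.9° = 2.698 m; N'_3 = 41·cos38.9° = 31.9; c'Δl = 36.16; W sinα = 25.7
Σc'Δl = 110.4 kN/m; ΣN' = 166.5 kN/m; ΣW sinα = 53.2 kN/m
Resisting = 110.4 + 166.5·tan23.9° = 110.4 + 73.8 = 184.2 kN/m
FS = 184.2 / 53.2 = 3.461

FS = 3.46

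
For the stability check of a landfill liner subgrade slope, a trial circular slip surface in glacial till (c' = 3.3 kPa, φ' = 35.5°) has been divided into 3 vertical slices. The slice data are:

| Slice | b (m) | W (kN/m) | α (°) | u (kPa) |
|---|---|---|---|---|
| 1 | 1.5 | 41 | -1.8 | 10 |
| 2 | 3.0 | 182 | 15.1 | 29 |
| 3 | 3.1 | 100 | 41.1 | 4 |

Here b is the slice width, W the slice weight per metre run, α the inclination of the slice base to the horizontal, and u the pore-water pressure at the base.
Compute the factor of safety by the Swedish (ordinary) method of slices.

Ordinary method of slices: FS = Σ[c'·Δl_i + (W_i cosα_i − u_i·Δl_i)·tanφ'] / Σ W_i sinα_i, with Δl_i = b_i / cosα_i.
Slice 1: Δl = 1.5/cos(-1.8°) = 1.501 m; N'_1 = 41·cos(-1.8°) − 10·1.501 = 26.0; c'Δl = 4.95; W sinα = -1.3
Slice 2: Δl = 3.0/cos15.1° = 3.107 m; N'_2 = 182·cos15.1° − 29·3.107 = 85.6; c'Δl = 10.25; W sinα = 47.4
Slice 3: Δl = 3.1/cos41.1° = 4.114 m; N'_3 = 100·cos41.1° − 4·4.114 = 58.9; c'Δl = 13.58; W sinα = 65.7
Σc'Δl = 28.8 kN/m; ΣN' = 170.5 kN/m; ΣW sinα = 111.9 kN/m
Resisting = 28.8 + 170.5·tan35.5° = 28.8 + 121.6 = 150.4 kN/m
FS = 150.4 / 111.9 = 1.344

FS = 1.34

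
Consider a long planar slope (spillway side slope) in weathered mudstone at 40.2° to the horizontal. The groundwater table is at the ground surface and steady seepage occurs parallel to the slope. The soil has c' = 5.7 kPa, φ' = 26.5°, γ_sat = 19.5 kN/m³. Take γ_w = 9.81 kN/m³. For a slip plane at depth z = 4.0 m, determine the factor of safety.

With seepage parallel to the slope and the water table at the surface, the effective normal stress on the slip plane uses the buoyant unit weight γ' = γ_sat − γ_w while the driving shear stress uses γ_sat:
FS = [c' + γ' z cos²β tanφ'] / [γ_sat z sinβ cosβ]
γ' = 19.5 − 9.81 = 9.69 kN/m³
Numerator = 5.7 + 9.69·4.0·cos²40.2°·tan26.5° = 5.7 + 9.69·4.0·0.5834·0.4986 = 16.974 kPa
Denominator = 19.5·4.0·sin40.2°·cos40.2° = 19.5·4.0·0.6455·0.7638 = 38.454 kPa
FS = 16.974 / 38.454 = 0.441

FS = 0.44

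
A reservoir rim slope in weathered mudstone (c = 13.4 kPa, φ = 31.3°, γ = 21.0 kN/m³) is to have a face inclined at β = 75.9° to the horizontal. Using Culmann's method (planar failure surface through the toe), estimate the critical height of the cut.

Culmann's analysis gives the critical failure plane at α_cr = (β + φ)/2 = (75.9 + 31.3)/2 = 53.6°, and the critical height
H_c = (4c/γ) · sinβ cosφ / [1 − cos(β − φ)]
    = (4·13.4/21.0) · sin75.9°·cos31.3° / [1 − cos(44.6°)]
    = 2.552 · 0.9699·0.8545 / [1 − 0.7120]
    = 2.552 · 0.8287 / 0.2880
    = 7.35 m

H_c = 7.35 m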